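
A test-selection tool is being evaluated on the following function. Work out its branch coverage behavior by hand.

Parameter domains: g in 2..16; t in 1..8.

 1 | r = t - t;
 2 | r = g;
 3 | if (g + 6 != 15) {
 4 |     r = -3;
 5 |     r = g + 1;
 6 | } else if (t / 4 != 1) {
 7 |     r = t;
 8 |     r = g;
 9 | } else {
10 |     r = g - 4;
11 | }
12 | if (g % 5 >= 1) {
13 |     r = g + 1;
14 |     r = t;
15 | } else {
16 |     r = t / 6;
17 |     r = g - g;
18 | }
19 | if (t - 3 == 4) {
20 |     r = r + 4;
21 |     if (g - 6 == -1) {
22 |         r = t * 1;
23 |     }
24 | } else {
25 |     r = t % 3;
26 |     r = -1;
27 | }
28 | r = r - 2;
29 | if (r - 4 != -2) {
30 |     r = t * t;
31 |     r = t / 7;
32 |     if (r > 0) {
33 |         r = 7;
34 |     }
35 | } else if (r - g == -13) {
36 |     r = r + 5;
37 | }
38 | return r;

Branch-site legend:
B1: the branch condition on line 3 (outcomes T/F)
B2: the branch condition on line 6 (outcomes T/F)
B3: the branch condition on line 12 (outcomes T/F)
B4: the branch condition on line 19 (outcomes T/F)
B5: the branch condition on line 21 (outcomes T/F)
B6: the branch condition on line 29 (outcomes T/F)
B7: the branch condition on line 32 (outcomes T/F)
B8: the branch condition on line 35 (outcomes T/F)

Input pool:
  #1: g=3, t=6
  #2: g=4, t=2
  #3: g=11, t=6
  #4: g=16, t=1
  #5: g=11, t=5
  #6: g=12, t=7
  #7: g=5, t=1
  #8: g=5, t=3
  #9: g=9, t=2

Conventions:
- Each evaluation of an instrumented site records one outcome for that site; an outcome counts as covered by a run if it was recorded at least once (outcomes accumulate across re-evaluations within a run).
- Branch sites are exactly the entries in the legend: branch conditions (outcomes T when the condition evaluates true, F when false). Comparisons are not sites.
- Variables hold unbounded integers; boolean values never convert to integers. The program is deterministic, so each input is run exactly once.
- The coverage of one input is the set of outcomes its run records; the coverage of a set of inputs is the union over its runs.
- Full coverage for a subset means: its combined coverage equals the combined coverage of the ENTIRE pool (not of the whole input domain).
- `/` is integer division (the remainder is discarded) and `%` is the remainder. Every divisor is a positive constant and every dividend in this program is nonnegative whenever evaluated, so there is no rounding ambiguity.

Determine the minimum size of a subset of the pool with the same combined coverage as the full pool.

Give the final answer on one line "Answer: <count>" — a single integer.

test 1 (g=3, t=6) hits B1=T, B3=T, B4=F, B6=T, B7=F
test 2 (g=4, t=2) hits B1=T, B3=T, B4=F, B6=T, B7=F
test 3 (g=11, t=6) hits B1=T, B3=T, B4=F, B6=T, B7=F
test 4 (g=16, t=1) hits B1=T, B3=T, B4=F, B6=T, B7=F
test 5 (g=11, t=5) hits B1=T, B3=T, B4=F, B6=T, B7=F
test 6 (g=12, t=7) hits B1=T, B3=T, B4=T, B5=F, B6=T, B7=T
test 7 (g=5, t=1) hits B1=T, B3=F, B4=F, B6=T, B7=F
test 8 (g=5, t=3) hits B1=T, B3=F, B4=F, B6=T, B7=F
test 9 (g=9, t=2) hits B1=F, B2=T, B3=T, B4=F, B6=T, B7=F
the full pool covers 11 outcomes: B1=T, B1=F, B2=T, B3=T, B3=F, B4=T, B4=F, B5=F, B6=T, B7=T, B7=F
every size-1 subset falls short of the 11 outcomes (best: 6/11)
every size-2 subset falls short of the 11 outcomes (best: 10/11)
at size 3, {6, 7, 9} reaches all 11 outcomes; every lexicographically earlier size-3 subset fails

Answer: 3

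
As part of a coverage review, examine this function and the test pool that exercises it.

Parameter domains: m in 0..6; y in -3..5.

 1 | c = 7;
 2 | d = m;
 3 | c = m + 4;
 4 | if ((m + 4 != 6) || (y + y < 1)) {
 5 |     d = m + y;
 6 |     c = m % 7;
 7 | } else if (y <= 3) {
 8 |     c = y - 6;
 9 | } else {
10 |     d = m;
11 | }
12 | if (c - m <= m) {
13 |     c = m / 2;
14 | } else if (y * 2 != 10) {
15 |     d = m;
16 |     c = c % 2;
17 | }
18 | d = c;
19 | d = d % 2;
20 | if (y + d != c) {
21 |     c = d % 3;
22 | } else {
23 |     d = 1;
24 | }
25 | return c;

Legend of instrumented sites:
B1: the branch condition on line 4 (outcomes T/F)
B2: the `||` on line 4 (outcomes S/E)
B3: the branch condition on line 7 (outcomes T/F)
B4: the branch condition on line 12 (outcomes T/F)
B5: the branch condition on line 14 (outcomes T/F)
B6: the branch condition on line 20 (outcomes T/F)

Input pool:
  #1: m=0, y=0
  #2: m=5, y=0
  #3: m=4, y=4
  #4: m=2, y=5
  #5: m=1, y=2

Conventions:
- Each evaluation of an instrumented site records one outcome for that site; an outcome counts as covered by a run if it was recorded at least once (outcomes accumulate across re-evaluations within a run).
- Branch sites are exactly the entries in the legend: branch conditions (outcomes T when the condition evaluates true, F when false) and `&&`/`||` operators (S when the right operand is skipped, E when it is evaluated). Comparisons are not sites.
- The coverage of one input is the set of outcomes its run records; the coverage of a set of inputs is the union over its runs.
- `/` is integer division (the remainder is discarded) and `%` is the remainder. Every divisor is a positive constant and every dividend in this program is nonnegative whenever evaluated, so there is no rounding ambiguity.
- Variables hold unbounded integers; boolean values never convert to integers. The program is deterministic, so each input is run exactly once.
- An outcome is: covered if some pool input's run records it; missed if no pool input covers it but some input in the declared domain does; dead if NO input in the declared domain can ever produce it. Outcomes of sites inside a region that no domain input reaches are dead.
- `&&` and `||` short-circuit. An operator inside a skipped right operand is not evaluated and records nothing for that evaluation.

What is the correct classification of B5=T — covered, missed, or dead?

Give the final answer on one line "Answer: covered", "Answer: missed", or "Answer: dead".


no pool input records B5=T
but domain input (m=2, y=4) does record it -> reachable, so missed
Answer: missed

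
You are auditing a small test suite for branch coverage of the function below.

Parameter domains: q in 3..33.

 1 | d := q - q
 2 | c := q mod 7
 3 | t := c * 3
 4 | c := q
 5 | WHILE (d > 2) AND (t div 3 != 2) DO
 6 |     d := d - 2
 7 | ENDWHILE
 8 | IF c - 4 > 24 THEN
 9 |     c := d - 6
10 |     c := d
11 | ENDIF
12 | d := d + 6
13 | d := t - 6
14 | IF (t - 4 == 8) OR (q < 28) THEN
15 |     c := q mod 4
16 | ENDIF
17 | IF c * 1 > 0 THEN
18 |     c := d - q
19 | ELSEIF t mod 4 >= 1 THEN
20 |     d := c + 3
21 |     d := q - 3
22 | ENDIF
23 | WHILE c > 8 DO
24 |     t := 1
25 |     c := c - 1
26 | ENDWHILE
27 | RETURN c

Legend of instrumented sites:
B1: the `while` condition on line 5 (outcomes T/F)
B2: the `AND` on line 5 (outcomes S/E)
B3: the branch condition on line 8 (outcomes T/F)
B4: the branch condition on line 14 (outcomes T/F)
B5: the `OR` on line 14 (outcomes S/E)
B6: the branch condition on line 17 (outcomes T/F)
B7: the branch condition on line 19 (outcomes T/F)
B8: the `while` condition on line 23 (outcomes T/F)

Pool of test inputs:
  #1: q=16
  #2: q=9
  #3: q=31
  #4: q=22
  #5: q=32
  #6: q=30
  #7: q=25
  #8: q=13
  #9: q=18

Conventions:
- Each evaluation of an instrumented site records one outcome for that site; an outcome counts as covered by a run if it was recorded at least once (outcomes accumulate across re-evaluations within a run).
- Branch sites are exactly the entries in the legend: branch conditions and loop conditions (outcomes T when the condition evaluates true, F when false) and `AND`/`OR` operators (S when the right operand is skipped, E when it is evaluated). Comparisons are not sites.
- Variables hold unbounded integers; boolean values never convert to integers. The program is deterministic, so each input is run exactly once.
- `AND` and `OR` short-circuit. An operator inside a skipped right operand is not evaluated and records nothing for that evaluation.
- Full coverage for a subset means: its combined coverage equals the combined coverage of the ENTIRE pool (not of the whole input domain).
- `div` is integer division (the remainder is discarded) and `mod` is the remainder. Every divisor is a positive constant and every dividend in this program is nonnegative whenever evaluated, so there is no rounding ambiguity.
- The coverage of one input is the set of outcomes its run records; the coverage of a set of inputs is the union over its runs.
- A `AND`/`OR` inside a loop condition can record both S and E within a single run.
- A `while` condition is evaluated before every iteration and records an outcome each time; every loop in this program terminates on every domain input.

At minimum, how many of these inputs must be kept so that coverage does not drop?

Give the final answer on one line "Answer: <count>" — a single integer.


test 1 (q=16) fires B2->S, B1->F, B3->F, B5->E, B4->T, B6->F, B7->T, B8->F; hits B1=F, B2=S, B3=F, B4=T, B5=E, B6=F, B7=T, B8=F
test 2 (q=9) fires B2->S, B1->F, B3->F, B5->E, B4->T, B6->T, B8->F; hits B1=F, B2=S, B3=F, B4=T, B5=E, B6=T, B8=F
test 3 (q=31) fires B2->S, B1->F, B3->T, B5->E, B4->F, B6->F, B7->T, B8->F; hits B1=F, B2=S, B3=T, B4=F, B5=E, B6=F, B7=T, B8=F
test 4 (q=22) fires B2->S, B1->F, B3->F, B5->E, B4->T, B6->T, B8->F; hits B1=F, B2=S, B3=F, B4=T, B5=E, B6=T, B8=F
test 5 (q=32) fires B2->S, B1->F, B3->T, B5->S, B4->T, B6->F, B7->F, B8->F; hits B1=F, B2=S, B3=T, B4=T, B5=S, B6=F, B7=F, B8=F
test 6 (q=30) fires B2->S, B1->F, B3->T, B5->E, B4->F, B6->F, B7->T, B8->F; hits B1=F, B2=S, B3=T, B4=F, B5=E, B6=F, B7=T, B8=F
test 7 (q=25) fires B2->S, B1->F, B3->F, B5->S, B4->T, B6->T, B8->F; hits B1=F, B2=S, B3=F, B4=T, B5=S, B6=T, B8=F
test 8 (q=13) fires B2->S, B1->F, B3->F, B5->E, B4->T, B6->T, B8->F; hits B1=F, B2=S, B3=F, B4=T, B5=E, B6=T, B8=F
test 9 (q=18) fires B2->S, B1->F, B3->F, B5->S, B4->T, B6->T, B8->F; hits B1=F, B2=S, B3=F, B4=T, B5=S, B6=T, B8=F
the full pool covers 13 outcomes: B1=F, B2=S, B3=T, B3=F, B4=T, B4=F, B5=S, B5=E, B6=T, B6=F, B7=T, B7=F, B8=F
checked all size-1 subsets: none covers 13 outcomes (max 8/13)
checked all size-2 subsets: none covers 13 outcomes (max 12/13)
at size 3, {2, 3, 5} reaches all 13 outcomes; every lexicographically earlier size-3 subset fails
Answer: 3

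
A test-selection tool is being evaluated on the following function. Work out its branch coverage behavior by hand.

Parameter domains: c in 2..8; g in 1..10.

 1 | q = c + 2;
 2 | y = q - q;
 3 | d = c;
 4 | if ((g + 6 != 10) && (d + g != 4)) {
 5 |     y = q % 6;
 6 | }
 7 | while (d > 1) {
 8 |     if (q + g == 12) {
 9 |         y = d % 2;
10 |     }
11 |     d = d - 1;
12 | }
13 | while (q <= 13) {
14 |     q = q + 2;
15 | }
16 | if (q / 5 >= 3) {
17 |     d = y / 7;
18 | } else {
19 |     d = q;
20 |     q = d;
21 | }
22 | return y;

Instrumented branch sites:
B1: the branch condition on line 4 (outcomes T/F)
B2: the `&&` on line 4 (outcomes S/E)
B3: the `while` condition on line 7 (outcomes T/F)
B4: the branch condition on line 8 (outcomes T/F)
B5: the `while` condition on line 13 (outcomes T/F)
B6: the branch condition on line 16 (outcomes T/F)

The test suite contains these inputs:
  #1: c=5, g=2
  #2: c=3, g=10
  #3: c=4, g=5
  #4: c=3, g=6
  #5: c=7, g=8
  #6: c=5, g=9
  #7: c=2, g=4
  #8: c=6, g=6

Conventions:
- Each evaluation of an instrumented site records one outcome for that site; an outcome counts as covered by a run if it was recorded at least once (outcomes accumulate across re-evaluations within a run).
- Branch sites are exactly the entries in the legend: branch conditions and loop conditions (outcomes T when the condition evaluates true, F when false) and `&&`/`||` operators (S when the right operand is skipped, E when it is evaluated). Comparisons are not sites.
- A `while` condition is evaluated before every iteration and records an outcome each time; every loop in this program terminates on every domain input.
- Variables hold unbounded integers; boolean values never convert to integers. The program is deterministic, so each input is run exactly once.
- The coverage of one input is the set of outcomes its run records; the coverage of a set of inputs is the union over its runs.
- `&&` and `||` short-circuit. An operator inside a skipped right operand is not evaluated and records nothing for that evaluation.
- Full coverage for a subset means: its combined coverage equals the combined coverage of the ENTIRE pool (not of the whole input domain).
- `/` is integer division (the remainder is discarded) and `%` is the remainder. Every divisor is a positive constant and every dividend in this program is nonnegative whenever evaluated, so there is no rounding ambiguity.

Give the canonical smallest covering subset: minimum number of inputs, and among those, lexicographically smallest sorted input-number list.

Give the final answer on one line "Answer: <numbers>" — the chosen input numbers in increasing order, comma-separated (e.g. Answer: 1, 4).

run #1 (c=5, g=2) runs B2->E, B1->T, B3->T, B4->F, B3->T, B4->F, B3->T, B4->F, B3->T, B4->F, B3->F, B5->T, B5->T, B5->T, ...; records B1=T, B2=E, B3=T, B3=F, B4=F, B5=T, B5=F, B6=T
run #2 (c=3, g=10) runs B2->E, B1->T, B3->T, B4->F, B3->T, B4->F, B3->F, B5->T, B5->T, B5->T, B5->T, B5->T, B5->F, B6->T; records B1=T, B2=E, B3=T, B3=F, B4=F, B5=T, B5=F, B6=T
run #3 (c=4, g=5) runs B2->E, B1->T, B3->T, B4->F, B3->T, B4->F, B3->T, B4->F, B3->F, B5->T, B5->T, B5->T, B5->T, B5->F, ...; records B1=T, B2=E, B3=T, B3=F, B4=F, B5=T, B5=F, B6=F
run #4 (c=3, g=6) runs B2->E, B1->T, B3->T, B4->F, B3->T, B4->F, B3->F, B5->T, B5->T, B5->T, B5->T, B5->T, B5->F, B6->T; records B1=T, B2=E, B3=T, B3=F, B4=F, B5=T, B5=F, B6=T
run #5 (c=7, g=8) runs B2->E, B1->T, B3->T, B4->F, B3->T, B4->F, B3->T, B4->F, B3->T, B4->F, B3->T, B4->F, B3->T, B4->F, ...; records B1=T, B2=E, B3=T, B3=F, B4=F, B5=T, B5=F, B6=T
run #6 (c=5, g=9) runs B2->E, B1->T, B3->T, B4->F, B3->T, B4->F, B3->T, B4->F, B3->T, B4->F, B3->F, B5->T, B5->T, B5->T, ...; records B1=T, B2=E, B3=T, B3=F, B4=F, B5=T, B5=F, B6=T
run #7 (c=2, g=4) runs B2->S, B1->F, B3->T, B4->F, B3->F, B5->T, B5->T, B5->T, B5->T, B5->T, B5->F, B6->F; records B1=F, B2=S, B3=T, B3=F, B4=F, B5=T, B5=F, B6=F
run #8 (c=6, g=6) runs B2->E, B1->T, B3->T, B4->F, B3->T, B4->F, B3->T, B4->F, B3->T, B4->F, B3->T, B4->F, B3->F, B5->T, ...; records B1=T, B2=E, B3=T, B3=F, B4=F, B5=T, B5=F, B6=F
the full pool covers 11 outcomes: B1=T, B1=F, B2=S, B2=E, B3=T, B3=F, B4=F, B5=T, B5=F, B6=T, B6=F
size 1 is not enough: best union over all size-1 subsets is 8/11
inputs {1, 7} (size 2) cover everything; no size-2 subset with a lexicographically smaller index list covers all 11

Answer: 1, 7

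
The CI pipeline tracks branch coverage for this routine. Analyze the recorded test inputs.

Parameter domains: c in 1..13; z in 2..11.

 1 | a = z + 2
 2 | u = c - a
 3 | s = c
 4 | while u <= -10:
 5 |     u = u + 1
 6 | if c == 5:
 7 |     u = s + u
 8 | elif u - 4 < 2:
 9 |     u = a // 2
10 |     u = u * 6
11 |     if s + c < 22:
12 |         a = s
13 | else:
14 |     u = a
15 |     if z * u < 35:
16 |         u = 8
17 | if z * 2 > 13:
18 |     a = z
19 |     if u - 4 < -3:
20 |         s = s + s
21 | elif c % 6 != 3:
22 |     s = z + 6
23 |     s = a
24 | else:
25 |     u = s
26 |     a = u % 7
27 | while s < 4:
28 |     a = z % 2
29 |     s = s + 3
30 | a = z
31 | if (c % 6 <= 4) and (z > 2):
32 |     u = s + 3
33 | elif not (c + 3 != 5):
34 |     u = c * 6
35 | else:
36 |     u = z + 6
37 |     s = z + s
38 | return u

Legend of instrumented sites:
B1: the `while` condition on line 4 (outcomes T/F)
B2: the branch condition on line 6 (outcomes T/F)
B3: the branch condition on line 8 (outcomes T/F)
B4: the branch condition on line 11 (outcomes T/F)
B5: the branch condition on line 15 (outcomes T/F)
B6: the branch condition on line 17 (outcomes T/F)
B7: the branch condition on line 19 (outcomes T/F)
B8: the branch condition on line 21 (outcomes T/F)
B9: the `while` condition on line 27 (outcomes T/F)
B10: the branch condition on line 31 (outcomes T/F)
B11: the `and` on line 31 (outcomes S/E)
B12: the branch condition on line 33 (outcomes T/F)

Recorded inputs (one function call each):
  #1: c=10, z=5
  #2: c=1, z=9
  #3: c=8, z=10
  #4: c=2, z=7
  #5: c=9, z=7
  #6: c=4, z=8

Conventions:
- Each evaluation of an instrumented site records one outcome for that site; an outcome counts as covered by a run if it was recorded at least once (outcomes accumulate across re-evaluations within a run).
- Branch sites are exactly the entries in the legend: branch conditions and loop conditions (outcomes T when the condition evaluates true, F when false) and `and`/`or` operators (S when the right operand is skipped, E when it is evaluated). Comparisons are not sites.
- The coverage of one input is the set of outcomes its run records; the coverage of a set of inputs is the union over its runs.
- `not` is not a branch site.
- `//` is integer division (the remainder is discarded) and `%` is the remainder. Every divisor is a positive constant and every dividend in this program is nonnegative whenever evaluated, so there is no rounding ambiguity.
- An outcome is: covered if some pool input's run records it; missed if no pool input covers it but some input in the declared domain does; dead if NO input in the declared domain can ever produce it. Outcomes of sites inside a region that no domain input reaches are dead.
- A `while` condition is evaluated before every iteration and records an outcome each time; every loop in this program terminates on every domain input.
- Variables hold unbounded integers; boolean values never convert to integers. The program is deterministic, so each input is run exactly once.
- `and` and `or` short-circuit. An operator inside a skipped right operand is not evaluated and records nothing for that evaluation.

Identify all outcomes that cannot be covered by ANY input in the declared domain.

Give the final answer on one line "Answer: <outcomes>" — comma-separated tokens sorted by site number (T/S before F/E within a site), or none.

exhaustive pass over the 130-input domain:
  reachable outcomes have witnesses, e.g. B1=T (e.g. c=1, z=9), B1=F (e.g. c=1, z=2), B2=T (e.g. c=5, z=2), B2=F (e.g. c=1, z=2)

Answer: none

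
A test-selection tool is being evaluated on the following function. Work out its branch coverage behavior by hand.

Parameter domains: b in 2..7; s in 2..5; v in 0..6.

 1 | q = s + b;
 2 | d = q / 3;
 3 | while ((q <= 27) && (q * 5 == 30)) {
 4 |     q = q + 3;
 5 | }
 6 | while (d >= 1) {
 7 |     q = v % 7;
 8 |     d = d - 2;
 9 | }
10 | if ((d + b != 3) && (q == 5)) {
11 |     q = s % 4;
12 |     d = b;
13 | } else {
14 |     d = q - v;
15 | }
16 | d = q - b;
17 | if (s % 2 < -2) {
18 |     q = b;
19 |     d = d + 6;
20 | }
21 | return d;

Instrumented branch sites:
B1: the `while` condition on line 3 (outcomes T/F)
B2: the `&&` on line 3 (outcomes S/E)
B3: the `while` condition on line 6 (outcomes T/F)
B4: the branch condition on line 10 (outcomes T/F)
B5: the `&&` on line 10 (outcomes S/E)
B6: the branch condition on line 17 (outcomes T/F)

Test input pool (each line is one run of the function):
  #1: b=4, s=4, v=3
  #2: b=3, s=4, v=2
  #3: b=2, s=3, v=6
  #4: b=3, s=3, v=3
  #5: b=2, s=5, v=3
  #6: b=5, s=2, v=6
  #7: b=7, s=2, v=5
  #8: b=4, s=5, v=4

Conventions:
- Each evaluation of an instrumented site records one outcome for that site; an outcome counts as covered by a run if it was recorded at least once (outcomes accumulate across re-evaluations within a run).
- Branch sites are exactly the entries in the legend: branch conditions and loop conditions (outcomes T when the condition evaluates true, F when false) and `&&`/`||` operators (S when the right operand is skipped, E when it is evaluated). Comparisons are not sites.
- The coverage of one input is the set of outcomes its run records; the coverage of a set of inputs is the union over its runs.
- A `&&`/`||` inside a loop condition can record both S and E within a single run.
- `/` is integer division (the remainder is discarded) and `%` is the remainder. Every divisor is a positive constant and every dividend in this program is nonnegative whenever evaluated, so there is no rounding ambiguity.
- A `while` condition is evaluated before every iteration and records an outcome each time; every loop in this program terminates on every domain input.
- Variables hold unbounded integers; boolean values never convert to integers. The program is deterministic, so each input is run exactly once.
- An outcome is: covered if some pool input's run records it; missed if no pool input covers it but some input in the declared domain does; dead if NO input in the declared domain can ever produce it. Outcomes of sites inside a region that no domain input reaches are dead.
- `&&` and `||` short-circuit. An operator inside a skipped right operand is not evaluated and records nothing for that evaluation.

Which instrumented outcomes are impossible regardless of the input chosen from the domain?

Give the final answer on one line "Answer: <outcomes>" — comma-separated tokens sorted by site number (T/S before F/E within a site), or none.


sweeping the full domain (168 inputs) for each outcome:
  B2=S: zero occurrences over every domain input -> dead
  B6=T: zero occurrences over every domain input -> dead
  reachable outcomes have witnesses, e.g. B1=T (e.g. b=2, s=4, v=0), B1=F (e.g. b=2, s=2, v=0), B2=E (e.g. b=2, s=2, v=0), B3=T (e.g. b=2, s=2, v=0)
Answer: B2=S, B6=T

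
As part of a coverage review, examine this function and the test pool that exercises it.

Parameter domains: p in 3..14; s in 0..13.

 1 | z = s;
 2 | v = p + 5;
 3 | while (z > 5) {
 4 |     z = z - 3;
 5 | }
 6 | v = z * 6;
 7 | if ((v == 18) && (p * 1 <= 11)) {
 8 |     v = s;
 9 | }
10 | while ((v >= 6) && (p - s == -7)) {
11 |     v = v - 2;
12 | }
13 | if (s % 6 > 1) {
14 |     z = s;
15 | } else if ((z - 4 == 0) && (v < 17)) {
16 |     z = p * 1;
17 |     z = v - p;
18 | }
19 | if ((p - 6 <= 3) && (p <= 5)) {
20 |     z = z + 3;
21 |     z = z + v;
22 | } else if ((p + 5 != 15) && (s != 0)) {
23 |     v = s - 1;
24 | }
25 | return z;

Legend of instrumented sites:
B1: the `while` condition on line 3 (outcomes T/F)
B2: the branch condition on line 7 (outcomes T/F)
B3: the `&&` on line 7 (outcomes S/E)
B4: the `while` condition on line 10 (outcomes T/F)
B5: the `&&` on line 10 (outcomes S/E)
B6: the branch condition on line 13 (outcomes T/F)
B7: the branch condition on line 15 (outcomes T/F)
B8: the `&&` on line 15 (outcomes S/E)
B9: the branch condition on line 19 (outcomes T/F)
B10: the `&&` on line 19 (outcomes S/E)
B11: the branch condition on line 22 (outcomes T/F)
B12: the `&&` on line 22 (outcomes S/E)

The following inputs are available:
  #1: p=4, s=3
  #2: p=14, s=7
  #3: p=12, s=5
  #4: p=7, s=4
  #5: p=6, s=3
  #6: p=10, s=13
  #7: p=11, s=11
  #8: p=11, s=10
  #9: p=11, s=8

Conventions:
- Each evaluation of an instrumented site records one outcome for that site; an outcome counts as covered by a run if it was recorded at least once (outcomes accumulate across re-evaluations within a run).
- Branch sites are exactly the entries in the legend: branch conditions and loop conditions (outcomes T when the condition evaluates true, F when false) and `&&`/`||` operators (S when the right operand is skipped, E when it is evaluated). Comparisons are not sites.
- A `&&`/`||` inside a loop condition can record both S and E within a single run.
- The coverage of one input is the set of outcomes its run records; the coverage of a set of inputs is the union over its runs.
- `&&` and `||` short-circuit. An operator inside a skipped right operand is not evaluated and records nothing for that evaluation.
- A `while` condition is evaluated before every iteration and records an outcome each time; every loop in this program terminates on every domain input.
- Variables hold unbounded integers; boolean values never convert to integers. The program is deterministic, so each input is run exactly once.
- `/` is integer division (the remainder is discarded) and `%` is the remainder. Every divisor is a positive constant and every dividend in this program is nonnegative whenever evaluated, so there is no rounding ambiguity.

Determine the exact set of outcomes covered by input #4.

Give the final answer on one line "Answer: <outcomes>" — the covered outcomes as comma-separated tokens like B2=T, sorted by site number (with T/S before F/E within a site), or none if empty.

Event log for input #4 (p=7, s=4):
  B1->F, B3->S, B2->F, B5->E, B4->F, B6->T, B10->E, B9->F, B12->E, B11->T
deduplicating events, the covered set is: B1=F, B2=F, B3=S, B4=F, B5=E, B6=T, B9=F, B10=E, B11=T, B12=E

Answer: B1=F, B2=F, B3=S, B4=F, B5=E, B6=T, B9=F, B10=E, B11=T, B12=E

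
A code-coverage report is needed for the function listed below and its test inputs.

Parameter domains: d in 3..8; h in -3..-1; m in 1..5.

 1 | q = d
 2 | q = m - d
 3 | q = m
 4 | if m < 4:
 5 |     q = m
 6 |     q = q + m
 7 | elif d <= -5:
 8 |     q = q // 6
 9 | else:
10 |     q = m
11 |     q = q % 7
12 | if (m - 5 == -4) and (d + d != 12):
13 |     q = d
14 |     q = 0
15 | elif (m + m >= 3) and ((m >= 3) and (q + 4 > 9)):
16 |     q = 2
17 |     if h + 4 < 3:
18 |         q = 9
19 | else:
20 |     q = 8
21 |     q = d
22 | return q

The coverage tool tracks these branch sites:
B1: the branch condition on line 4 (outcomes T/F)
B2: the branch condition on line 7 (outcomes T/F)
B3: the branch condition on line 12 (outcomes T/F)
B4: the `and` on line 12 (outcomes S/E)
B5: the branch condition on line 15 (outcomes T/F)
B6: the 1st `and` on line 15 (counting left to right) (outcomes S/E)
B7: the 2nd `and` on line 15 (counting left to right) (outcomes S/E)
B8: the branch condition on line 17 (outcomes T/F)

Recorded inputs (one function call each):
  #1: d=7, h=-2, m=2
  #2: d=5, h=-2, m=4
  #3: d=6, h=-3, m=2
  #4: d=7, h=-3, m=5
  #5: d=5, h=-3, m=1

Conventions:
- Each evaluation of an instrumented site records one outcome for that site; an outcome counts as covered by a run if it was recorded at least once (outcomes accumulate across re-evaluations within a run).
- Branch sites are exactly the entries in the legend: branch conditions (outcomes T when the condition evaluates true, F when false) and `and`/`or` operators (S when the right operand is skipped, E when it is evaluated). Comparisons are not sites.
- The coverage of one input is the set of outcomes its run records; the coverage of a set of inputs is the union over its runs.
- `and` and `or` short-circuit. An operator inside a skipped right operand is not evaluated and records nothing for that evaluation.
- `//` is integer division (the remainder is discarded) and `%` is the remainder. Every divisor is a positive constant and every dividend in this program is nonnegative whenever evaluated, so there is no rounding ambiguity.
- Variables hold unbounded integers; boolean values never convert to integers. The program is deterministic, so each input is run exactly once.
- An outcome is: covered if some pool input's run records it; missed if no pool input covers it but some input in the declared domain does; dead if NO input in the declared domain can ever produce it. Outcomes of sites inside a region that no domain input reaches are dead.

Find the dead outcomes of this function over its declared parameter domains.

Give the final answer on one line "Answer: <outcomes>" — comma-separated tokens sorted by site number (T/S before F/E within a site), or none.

exhaustive pass over the 90-input domain:
  B2=T: unreachable across the whole domain -> dead
  reachable outcomes have witnesses, e.g. B1=T (e.g. d=3, h=-3, m=1), B1=F (e.g. d=3, h=-3, m=4), B2=F (e.g. d=3, h=-3, m=4), B3=T (e.g. d=3, h=-3, m=1)

Answer: B2=T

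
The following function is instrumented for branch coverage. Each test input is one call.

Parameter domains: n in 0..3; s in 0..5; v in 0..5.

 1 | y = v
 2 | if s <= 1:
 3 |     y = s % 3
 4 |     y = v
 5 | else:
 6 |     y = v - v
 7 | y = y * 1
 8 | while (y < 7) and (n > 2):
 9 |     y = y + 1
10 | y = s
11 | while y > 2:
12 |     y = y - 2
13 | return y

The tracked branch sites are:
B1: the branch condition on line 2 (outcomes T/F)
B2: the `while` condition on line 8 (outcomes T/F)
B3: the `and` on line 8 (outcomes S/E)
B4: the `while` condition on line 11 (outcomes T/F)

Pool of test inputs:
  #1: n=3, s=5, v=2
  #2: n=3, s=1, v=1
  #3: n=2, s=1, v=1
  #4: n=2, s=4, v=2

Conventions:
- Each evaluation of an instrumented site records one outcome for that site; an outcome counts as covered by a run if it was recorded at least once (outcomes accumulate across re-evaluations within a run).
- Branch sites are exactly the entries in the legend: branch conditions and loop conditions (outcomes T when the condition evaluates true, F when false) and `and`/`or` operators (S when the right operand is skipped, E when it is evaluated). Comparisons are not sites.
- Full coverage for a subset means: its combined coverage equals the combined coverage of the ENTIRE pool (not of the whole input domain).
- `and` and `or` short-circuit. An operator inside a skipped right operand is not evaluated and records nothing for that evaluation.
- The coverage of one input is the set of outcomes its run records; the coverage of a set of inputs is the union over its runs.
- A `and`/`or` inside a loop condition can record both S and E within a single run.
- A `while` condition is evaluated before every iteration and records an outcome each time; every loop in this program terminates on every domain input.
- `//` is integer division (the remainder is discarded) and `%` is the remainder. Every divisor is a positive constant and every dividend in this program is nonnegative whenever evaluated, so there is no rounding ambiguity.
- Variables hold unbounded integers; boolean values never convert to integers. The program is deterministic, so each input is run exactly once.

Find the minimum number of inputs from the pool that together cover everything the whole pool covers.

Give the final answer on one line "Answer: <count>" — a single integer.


run #1 (n=3, s=5, v=2) runs B1->F, B3->E, B2->T, B3->E, B2->T, B3->E, B2->T, B3->E, B2->T, B3->E, B2->T, B3->E, B2->T, B3->E, ...; records B1=F, B2=T, B2=F, B3=S, B3=E, B4=T, B4=F
run #2 (n=3, s=1, v=1) runs B1->T, B3->E, B2->T, B3->E, B2->T, B3->E, B2->T, B3->E, B2->T, B3->E, B2->T, B3->E, B2->T, B3->S, ...; records B1=T, B2=T, B2=F, B3=S, B3=E, B4=F
run #3 (n=2, s=1, v=1) runs B1->T, B3->E, B2->F, B4->F; records B1=T, B2=F, B3=E, B4=F
run #4 (n=2, s=4, v=2) runs B1->F, B3->E, B2->F, B4->T, B4->F; records B1=F, B2=F, B3=E, B4=T, B4=F
pool-wide coverage (8 outcomes): B1=T, B1=F, B2=T, B2=F, B3=S, B3=E, B4=T, B4=F
checked all size-1 subsets: none covers 8 outcomes (max 7/8)
the canonical winner is {1, 2}: size 2, full 8-outcome coverage, earliest index list among size-2 covers
Answer: 2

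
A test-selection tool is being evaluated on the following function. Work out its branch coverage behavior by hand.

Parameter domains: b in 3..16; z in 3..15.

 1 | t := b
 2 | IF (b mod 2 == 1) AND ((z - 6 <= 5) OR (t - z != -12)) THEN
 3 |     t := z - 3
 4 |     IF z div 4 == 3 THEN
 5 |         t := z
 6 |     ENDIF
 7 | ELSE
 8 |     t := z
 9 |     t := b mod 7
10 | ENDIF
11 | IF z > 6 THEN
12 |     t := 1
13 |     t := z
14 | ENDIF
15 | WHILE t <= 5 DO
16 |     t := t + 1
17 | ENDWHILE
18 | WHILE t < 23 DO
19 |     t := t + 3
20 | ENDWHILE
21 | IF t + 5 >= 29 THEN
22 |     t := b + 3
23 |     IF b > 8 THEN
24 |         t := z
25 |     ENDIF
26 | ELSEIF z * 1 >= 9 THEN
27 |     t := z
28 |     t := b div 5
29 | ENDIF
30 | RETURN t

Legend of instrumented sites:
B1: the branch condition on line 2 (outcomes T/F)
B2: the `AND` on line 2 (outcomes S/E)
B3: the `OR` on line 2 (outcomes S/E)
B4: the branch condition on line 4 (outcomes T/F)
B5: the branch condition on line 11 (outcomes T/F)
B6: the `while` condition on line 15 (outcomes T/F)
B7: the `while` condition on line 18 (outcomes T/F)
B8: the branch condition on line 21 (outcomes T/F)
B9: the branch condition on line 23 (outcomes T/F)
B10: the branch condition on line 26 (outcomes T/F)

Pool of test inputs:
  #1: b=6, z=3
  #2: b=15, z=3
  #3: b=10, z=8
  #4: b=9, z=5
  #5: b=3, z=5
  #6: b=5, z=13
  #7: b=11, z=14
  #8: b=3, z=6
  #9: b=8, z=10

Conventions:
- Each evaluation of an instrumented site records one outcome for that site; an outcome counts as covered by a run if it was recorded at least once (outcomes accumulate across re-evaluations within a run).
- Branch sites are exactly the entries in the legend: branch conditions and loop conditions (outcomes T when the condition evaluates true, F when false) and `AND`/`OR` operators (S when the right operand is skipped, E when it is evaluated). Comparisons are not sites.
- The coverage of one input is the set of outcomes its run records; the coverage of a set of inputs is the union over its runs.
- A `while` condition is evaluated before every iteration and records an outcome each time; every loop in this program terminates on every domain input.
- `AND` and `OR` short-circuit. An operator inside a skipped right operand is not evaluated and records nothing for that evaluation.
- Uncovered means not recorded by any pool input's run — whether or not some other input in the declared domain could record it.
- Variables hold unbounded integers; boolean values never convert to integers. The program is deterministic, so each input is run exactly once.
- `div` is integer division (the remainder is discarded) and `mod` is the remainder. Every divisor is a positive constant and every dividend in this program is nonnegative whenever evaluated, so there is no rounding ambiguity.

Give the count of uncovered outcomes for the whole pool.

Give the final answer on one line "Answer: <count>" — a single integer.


#1 (b=6, z=3) -> covered: B1=F, B2=S, B5=F, B6=F, B7=T, B7=F, B8=T, B9=F
#2 (b=15, z=3) -> covered: B1=T, B2=E, B3=S, B4=F, B5=F, B6=T, B6=F, B7=T, B7=F, B8=T, B9=T
#3 (b=10, z=8) -> covered: B1=F, B2=S, B5=T, B6=F, B7=T, B7=F, B8=F, B10=F
#4 (b=9, z=5) -> covered: B1=T, B2=E, B3=S, B4=F, B5=F, B6=T, B6=F, B7=T, B7=F, B8=T, B9=T
#5 (b=3, z=5) -> covered: B1=T, B2=E, B3=S, B4=F, B5=F, B6=T, B6=F, B7=T, B7=F, B8=T, B9=F
#6 (b=5, z=13) -> covered: B1=T, B2=E, B3=E, B4=T, B5=T, B6=F, B7=T, B7=F, B8=T, B9=F
#7 (b=11, z=14) -> covered: B1=T, B2=E, B3=E, B4=T, B5=T, B6=F, B7=T, B7=F, B8=F, B10=T
#8 (b=3, z=6) -> covered: B1=T, B2=E, B3=S, B4=F, B5=F, B6=T, B6=F, B7=T, B7=F, B8=T, B9=F
#9 (b=8, z=10) -> covered: B1=F, B2=S, B5=T, B6=F, B7=T, B7=F, B8=T, B9=F
union over the pool: B1=T, B1=F, B2=S, B2=E, B3=S, B3=E, B4=T, B4=F, B5=T, B5=F, B6=T, B6=F, B7=T, B7=F, B8=T, B8=F, B9=T, B9=F, B10=T, B10=F
uncovered (0 of 20): none
Answer: 0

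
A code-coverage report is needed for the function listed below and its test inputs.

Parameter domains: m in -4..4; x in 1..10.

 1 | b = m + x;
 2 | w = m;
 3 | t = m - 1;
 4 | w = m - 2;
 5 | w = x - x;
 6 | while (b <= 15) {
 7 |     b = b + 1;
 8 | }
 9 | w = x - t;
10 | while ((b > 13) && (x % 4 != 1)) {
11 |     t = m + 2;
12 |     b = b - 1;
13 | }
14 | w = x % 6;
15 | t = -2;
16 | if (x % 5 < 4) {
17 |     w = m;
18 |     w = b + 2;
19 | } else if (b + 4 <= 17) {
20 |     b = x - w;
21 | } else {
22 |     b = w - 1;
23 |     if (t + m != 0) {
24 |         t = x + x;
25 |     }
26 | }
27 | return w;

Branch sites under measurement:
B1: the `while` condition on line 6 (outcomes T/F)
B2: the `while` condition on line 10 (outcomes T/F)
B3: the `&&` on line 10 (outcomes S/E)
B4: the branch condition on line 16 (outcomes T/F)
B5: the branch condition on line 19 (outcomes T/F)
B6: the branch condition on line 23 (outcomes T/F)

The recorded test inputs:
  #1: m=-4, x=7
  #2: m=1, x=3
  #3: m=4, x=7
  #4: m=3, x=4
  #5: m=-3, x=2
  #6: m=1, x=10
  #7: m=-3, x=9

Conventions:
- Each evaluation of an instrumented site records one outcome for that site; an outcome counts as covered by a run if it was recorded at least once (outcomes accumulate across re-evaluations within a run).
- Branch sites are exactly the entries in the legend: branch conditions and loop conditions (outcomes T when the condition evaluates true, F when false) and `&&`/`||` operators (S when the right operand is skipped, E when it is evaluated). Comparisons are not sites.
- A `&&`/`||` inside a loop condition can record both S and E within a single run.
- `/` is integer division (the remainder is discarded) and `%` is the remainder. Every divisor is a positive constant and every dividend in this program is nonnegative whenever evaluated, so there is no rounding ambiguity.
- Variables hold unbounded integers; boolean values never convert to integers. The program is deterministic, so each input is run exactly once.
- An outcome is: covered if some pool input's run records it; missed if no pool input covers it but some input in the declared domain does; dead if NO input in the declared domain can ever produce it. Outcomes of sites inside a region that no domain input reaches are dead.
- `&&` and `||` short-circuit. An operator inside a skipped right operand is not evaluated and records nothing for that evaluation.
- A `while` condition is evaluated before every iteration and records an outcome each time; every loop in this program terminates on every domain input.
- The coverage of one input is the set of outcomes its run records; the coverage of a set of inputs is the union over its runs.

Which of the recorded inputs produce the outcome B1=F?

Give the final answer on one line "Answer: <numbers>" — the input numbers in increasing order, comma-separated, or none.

input #1 (m=-4, x=7): records B1=F
input #2 (m=1, x=3): records B1=F
input #3 (m=4, x=7): records B1=F
input #4 (m=3, x=4): records B1=F
input #5 (m=-3, x=2): records B1=F
input #6 (m=1, x=10): records B1=F
input #7 (m=-3, x=9): records B1=F

Answer: 1, 2, 3, 4, 5, 6, 7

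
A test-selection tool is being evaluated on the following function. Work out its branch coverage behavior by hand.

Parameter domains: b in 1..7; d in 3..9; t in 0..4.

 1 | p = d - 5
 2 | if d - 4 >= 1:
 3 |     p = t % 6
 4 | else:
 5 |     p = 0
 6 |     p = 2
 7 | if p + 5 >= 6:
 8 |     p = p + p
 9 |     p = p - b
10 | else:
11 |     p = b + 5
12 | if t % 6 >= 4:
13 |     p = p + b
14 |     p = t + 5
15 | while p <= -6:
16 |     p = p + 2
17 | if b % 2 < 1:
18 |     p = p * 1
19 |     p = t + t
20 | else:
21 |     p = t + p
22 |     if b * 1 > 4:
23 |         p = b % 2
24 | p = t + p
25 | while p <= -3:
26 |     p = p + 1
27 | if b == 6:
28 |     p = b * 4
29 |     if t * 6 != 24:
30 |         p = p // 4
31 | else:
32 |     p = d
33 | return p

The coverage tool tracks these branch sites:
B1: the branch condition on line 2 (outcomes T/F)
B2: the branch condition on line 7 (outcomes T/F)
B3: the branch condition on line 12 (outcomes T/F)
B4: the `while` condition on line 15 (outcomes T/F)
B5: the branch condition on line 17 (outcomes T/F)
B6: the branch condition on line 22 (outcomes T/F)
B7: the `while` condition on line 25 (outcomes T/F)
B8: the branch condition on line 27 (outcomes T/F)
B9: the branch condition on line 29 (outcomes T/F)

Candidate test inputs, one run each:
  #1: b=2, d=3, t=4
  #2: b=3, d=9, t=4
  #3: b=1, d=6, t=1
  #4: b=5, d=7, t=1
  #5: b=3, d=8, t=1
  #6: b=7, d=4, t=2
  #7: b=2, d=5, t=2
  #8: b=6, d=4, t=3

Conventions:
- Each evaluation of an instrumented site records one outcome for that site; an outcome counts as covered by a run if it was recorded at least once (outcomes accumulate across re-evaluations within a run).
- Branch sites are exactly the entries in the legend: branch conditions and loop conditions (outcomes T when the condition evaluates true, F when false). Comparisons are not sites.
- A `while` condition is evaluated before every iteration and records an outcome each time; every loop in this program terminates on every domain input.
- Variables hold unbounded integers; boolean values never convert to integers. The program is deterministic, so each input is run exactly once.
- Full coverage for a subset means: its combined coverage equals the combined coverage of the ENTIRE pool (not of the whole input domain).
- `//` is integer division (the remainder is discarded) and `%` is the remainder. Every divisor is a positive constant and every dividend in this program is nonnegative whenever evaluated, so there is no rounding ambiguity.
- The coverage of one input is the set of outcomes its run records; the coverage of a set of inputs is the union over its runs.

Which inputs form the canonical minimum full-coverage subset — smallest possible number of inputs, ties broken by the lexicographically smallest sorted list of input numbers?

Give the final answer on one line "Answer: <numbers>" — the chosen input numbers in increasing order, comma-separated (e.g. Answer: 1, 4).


run #1 (b=2, d=3, t=4) records B1=F, B2=T, B3=T, B4=F, B5=T, B7=F, B8=F
run #2 (b=3, d=9, t=4) records B1=T, B2=T, B3=T, B4=F, B5=F, B6=F, B7=F, B8=F
run #3 (b=1, d=6, t=1) records B1=T, B2=T, B3=F, B4=F, B5=F, B6=F, B7=F, B8=F
run #4 (b=5, d=7, t=1) records B1=T, B2=T, B3=F, B4=F, B5=F, B6=T, B7=F, B8=F
run #5 (b=3, d=8, t=1) records B1=T, B2=T, B3=F, B4=F, B5=F, B6=F, B7=F, B8=F
run #6 (b=7, d=4, t=2) records B1=F, B2=T, B3=F, B4=F, B5=F, B6=T, B7=F, B8=F
run #7 (b=2, d=5, t=2) records B1=T, B2=T, B3=F, B4=F, B5=T, B7=F, B8=F
run #8 (b=6, d=4, t=3) records B1=F, B2=T, B3=F, B4=F, B5=T, B7=F, B8=T, B9=T
union over all inputs: B1=T, B1=F, B2=T, B3=T, B3=F, B4=F, B5=T, B5=F, B6=T, B6=F, B7=F, B8=T, B8=F, B9=T (14 outcomes)
size 1 is not enough: best union over all size-1 subsets is 8/14
size 2 is not enough: best union over all size-2 subsets is 13/14
size 3: inputs {2, 4, 8} cover all 14 outcomes, and no lexicographically smaller subset of this size does
Answer: 2, 4, 8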